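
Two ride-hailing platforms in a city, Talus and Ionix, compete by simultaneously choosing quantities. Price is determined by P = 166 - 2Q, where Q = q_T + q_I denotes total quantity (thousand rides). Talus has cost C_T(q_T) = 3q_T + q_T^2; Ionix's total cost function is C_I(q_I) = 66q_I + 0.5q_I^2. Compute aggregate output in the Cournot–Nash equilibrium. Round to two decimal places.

34.19

Talus's profit: π_T = (166 - 2Q)q_T - (3q_T + q_T²). Setting ∂π_T/∂q_T = 0: 163 - 6q_T - 2(q_I) = 0.
Ionix's first-order condition: 100 - 5q_I - 2(q_T) = 0.
Best responses: q_T = (163 - 2q_I)/6, q_I = (100 - 2q_T)/5.
Substituting one into the other gives q_T = 615/26 and q_I = 137/13.
Total output Q = 615/26 + 137/13 = 889/26.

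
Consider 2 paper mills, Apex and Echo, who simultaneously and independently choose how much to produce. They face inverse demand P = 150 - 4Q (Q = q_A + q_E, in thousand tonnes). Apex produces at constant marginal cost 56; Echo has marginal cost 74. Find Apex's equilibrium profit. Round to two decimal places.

Apex's profit: π_A = (150 - 4Q)q_A - (56q_A). Setting ∂π_A/∂q_A = 0: 94 - 8q_A - 4(q_E) = 0.
Echo's first-order condition: 76 - 8q_E - 4(q_A) = 0.
Rearranging gives the reaction functions q_A = (94 - 4q_E)/8 and q_E = (76 - 4q_A)/8.
Substituting one into the other gives q_A = 28/3 and q_E = 29/6.
Price P = 150 - 4·(85/6) = 280/3.
Apex's profit: (280/3 - 56)·(28/3) = 348.4444.

348.44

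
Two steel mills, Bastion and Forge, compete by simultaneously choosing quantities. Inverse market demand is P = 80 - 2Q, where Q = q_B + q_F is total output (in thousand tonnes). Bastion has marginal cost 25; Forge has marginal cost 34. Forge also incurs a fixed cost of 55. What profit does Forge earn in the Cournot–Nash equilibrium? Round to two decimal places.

21.06

Bastion's profit: π_B = (80 - 2Q)q_B - (25q_B). Setting ∂π_B/∂q_B = 0: 55 - 4q_B - 2(q_F) = 0.
Forge's first-order condition: 46 - 4q_F - 2(q_B) = 0.
Best responses: q_B = (55 - 2q_F)/4, q_F = (46 - 2q_B)/4.
Substituting one into the other gives q_B = 32/3 and q_F = 37/6.
Price P = 80 - 2·(101/6) = 139/3.
Forge's profit: (139/3 - 34)·(37/6) - 55 = 379/18.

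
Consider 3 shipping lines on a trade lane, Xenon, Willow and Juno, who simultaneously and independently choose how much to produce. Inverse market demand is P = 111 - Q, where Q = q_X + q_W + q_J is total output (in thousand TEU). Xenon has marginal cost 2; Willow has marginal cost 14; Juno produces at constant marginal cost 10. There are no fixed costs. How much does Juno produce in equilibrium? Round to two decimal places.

Xenon's profit: π_X = (111 - Q)q_X - (2q_X). Setting ∂π_X/∂q_X = 0: 109 - 2q_X - (q_W + q_J) = 0.
Willow's profit: π_W = (111 - Q)q_W - (14q_W). Setting ∂π_W/∂q_W = 0: 97 - 2q_W - (q_X + q_J) = 0.
Juno's profit: π_J = (111 - Q)q_J - (10q_J). Setting ∂π_J/∂q_J = 0: 101 - 2q_J - (q_X + q_W) = 0.
Summing all 3 equations gives 307 − 4Q = 0, hence Q = 307/4.
Back-substituting: q_X = (109 − 307/4) = 129/4, q_W = (97 − 307/4) = 81/4, q_J = (101 − 307/4) = 97/4.

24.25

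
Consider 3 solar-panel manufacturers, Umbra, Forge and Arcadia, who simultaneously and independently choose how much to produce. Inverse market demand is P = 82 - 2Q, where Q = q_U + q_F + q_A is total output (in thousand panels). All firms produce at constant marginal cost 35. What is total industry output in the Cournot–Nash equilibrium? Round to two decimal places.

Each firm earns π_i = (82 - 2Q)q_i - 35q_i.
Setting ∂π_i/∂q_i = 0 with rivals' quantities fixed: 47 - 4q_i - 2·Σ_{j≠i} q_j = 0.
With identical firms every q_j equals q_i, so Σ_{j≠i} q_j = 2q_i and 47 = 8q_i, giving q_i = 47/8.
Total output Q = 47/8 + 47/8 + 47/8 = 141/8.

17.63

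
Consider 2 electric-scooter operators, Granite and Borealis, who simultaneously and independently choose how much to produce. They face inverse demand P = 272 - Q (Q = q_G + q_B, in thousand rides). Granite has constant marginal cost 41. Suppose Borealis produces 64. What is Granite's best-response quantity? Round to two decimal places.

With the rival's output fixed at 64, Granite's profit is π_G = (272 - 64 - q_G)q_G - (41q_G) = (208 - q_G)q_G - (41q_G).
∂π_G/∂q_G = 167 - 2q_G = 0, so q_G = 167/2.

83.50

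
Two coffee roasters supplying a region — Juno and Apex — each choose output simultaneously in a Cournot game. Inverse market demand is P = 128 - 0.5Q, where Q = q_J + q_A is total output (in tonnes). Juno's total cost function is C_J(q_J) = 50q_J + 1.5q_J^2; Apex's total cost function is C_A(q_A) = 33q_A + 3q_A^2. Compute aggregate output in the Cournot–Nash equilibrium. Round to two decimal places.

Juno's profit: π_J = (128 - 0.5Q)q_J - (50q_J + (3/2)q_J²). Setting ∂π_J/∂q_J = 0: 78 - 4q_J - (1/2)(q_A) = 0.
Apex's first-order condition: 95 - 7q_A - (1/2)(q_J) = 0.
Rearranging gives the reaction functions q_J = (78 - (1/2)q_A)/4 and q_A = (95 - (1/2)q_J)/7.
Solving the pair: q_J = 1994/111, q_A = 1364/111.
Total output Q = 1994/111 + 1364/111 = 30.2523.

30.25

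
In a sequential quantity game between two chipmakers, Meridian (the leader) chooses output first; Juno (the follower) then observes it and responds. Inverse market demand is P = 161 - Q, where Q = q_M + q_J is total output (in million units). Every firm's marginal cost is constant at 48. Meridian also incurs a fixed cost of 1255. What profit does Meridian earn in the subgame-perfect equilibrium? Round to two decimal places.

341.13

The follower Juno best-responds to any q_M: π_J = (161 - Q)q_J - 48q_J.
∂π_J/∂q_J = 113 - q_M - 2q_J = 0 gives the reaction function q_J = (113 - q_M)/2.
Meridian substitutes q_J(q_M) into its own profit: π_M = q_M(161 - q_M - (113 - q_M)/2) - 48q_M = (209/2 - (1/2)q_M)q_M - 48q_M.
The leader's first-order condition 113/2 - q_M = 0 yields q_M = 113/2.
Then q_J = (113 - 113/2)/2 = 113/4.
Price P = 161 - 339/4 = 305/4.
Meridian's profit: (305/4 - 48)·(113/2) - 1255 = 341.1250.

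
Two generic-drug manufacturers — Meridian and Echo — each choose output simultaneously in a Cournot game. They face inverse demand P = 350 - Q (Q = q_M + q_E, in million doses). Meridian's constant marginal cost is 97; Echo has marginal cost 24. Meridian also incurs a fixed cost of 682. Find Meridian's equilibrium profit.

Meridian's profit: π_M = (350 - Q)q_M - (97q_M). Setting ∂π_M/∂q_M = 0: 253 - 2q_M - (q_E) = 0.
Echo's profit: π_E = (350 - Q)q_E - (24q_E). Setting ∂π_E/∂q_E = 0: 326 - 2q_E - (q_M) = 0.
So q_M = (253 - q_E)/2 and q_E = (326 - q_M)/2.
Solving the pair: q_M = 60, q_E = 133.
Price P = 350 - 193 = 157.
Meridian's profit: (157 - 97)·60 - 682 = 2918.

2918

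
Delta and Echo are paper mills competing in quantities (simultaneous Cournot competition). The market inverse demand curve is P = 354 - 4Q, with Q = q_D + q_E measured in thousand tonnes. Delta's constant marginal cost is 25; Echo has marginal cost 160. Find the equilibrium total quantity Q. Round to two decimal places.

Delta's profit: π_D = (354 - 4Q)q_D - (25q_D). Setting ∂π_D/∂q_D = 0: 329 - 8q_D - 4(q_E) = 0.
Echo's profit: π_E = (354 - 4Q)q_E - (160q_E). Setting ∂π_E/∂q_E = 0: 194 - 8q_E - 4(q_D) = 0.
Best responses: q_D = (329 - 4q_E)/8, q_E = (194 - 4q_D)/8.
Substituting one into the other gives q_D = 116/3 and q_E = 59/12.
Total output Q = 116/3 + 59/12 = 523/12.

43.58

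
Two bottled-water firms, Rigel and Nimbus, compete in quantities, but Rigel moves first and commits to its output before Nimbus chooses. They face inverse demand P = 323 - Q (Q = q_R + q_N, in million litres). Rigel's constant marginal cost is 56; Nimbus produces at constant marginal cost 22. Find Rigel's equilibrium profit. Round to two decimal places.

6786.13

Solve by backward induction. Given q_R, the follower Nimbus maximises π_N = (323 - q_R - q_N)q_N - 22q_N.
Setting the follower's marginal profit to zero, 301 - q_R - 2q_N = 0, i.e. q_N = (301 - q_R)/2.
The leader anticipates this reaction. Substituting into P = 323 - Q gives P = 345/2 - (1/2)q_R, so π_R = (345/2 - (1/2)q_R)q_R - 56q_R.
The leader's first-order condition 233/2 - q_R = 0 yields q_R = 233/2.
Then q_N = (301 - 233/2)/2 = 369/4.
Price P = 323 - 835/4 = 457/4.
Rigel's profit: (457/4 - 56)·(233/2) = 6786.1250.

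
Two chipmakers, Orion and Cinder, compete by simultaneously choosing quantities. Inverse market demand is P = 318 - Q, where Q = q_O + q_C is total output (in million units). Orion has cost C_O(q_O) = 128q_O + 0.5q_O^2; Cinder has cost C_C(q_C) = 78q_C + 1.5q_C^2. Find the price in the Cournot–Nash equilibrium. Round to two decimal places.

Orion's profit: π_O = (318 - Q)q_O - (128q_O + (1/2)q_O²). Setting ∂π_O/∂q_O = 0: 190 - 3q_O - (q_C) = 0.
Cinder's first-order condition: 240 - 5q_C - (q_O) = 0.
Best responses: q_O = (190 - q_C)/3, q_C = (240 - q_O)/5.
Solving the pair: q_O = 355/7, q_C = 265/7.
Total output Q = 620/7, so price P = 318 - 620/7 = 1606/7.

229.43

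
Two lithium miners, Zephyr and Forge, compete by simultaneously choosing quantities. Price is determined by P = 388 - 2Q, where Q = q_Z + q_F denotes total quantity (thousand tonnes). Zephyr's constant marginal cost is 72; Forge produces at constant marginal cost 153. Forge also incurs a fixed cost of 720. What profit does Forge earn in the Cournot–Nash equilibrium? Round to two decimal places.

597.56

Zephyr's profit: π_Z = (388 - 2Q)q_Z - (72q_Z). Setting ∂π_Z/∂q_Z = 0: 316 - 4q_Z - 2(q_F) = 0.
Forge's first-order condition: 235 - 4q_F - 2(q_Z) = 0.
So q_Z = (316 - 2q_F)/4 and q_F = (235 - 2q_Z)/4.
Solving the pair: q_Z = 397/6, q_F = 77/3.
Price P = 388 - 2·(551/6) = 613/3.
Forge's profit: (613/3 - 153)·(77/3) - 720 = 597.5556.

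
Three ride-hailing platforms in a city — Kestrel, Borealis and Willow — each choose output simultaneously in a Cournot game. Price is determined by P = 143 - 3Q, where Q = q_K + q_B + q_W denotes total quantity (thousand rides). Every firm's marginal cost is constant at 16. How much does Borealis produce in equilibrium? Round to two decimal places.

A representative firm's profit is π_i = q_i(143 - 3Q) - 16q_i.
First-order condition (treating rivals' output as given): 127 - 6q_i - 3·Σ_{j≠i} q_j = 0.
By symmetry each firm produces the same amount; substituting Σ_{j≠i} q_j = 2q_i yields q_i = 127/12.

10.58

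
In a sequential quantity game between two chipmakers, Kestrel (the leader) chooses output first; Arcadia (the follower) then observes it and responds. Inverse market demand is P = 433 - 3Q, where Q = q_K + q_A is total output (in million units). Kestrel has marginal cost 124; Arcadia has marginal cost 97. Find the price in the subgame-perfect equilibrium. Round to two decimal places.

194.50

The follower Arcadia best-responds to any q_K: π_A = (433 - 3Q)q_A - 97q_A.
Follower FOC: 336 - 3q_K - 6q_A = 0, so q_A(q_K) = (336 - 3q_K)/6.
The leader anticipates this reaction. Substituting into P = 433 - 3Q gives P = 265 - (3/2)q_K, so π_K = (265 - (3/2)q_K)q_K - 124q_K.
Leader FOC: 141 - 3q_K = 0, so q_K = 47.
Then q_A = (336 - 3·47)/6 = 65/2.
Total output Q = 159/2, so price P = 433 - 3·(159/2) = 389/2.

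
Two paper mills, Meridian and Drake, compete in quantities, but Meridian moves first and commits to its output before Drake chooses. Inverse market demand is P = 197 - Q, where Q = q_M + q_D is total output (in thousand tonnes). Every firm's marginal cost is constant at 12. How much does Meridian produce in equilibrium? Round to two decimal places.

The follower Drake best-responds to any q_M: π_D = (197 - Q)q_D - 12q_D.
Setting the follower's marginal profit to zero, 185 - q_M - 2q_D = 0, i.e. q_D = (185 - q_M)/2.
Meridian substitutes q_D(q_M) into its own profit: π_M = q_M(197 - q_M - (185 - q_M)/2) - 12q_M = (209/2 - (1/2)q_M)q_M - 12q_M.
Maximising: ∂π_M/∂q_M = 185/2 - q_M = 0, giving q_M = 185/2.
Then q_D = (185 - 185/2)/2 = 185/4.

92.50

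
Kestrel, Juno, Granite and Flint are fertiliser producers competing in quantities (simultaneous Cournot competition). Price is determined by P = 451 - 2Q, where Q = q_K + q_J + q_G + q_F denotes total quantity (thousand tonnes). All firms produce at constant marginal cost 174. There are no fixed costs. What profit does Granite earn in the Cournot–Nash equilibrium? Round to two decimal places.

Each firm earns π_i = (451 - 2Q)q_i - 174q_i.
First-order condition (treating rivals' output as given): 277 - 4q_i - 2·Σ_{j≠i} q_j = 0.
With identical firms every q_j equals q_i, so Σ_{j≠i} q_j = 3q_i and 277 = 10q_i, giving q_i = 277/10.
Price P = 451 - 2·(554/5) = 1147/5.
Granite's profit: (1147/5 - 174)·(277/10) = 1534.5800.

1534.58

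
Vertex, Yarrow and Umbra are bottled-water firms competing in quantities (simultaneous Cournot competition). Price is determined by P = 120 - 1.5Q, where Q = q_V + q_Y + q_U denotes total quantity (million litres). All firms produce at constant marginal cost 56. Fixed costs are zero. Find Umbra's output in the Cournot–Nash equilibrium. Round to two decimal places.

10.67

A representative firm's profit is π_i = q_i(120 - 1.5Q) - 56q_i.
First-order condition (treating rivals' output as given): 64 - 3q_i - (3/2)·Σ_{j≠i} q_j = 0.
With identical firms every q_j equals q_i, so Σ_{j≠i} q_j = 2q_i and 64 = 6q_i, giving q_i = 32/3.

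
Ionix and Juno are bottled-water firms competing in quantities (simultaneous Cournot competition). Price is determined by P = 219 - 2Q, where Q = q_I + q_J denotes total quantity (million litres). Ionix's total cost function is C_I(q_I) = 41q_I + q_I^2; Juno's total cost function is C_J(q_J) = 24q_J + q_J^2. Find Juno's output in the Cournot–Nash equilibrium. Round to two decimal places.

25.44

Ionix's profit: π_I = (219 - 2Q)q_I - (41q_I + q_I²). Setting ∂π_I/∂q_I = 0: 178 - 6q_I - 2(q_J) = 0.
Juno's first-order condition: 195 - 6q_J - 2(q_I) = 0.
Best responses: q_I = (178 - 2q_J)/6, q_J = (195 - 2q_I)/6.
Solving the pair: q_I = 339/16, q_J = 407/16.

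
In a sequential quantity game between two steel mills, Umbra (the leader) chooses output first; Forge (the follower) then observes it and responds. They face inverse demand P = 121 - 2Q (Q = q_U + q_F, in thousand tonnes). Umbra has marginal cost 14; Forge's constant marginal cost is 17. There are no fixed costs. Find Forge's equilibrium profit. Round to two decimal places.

300.13

The follower Forge best-responds to any q_U: π_F = (121 - 2Q)q_F - 17q_F.
Follower FOC: 104 - 2q_U - 4q_F = 0, so q_F(q_U) = (104 - 2q_U)/4.
Umbra substitutes q_F(q_U) into its own profit: π_U = q_U(121 - 2q_U - (104 - 2q_U)/2) - 14q_U = (69 - q_U)q_U - 14q_U.
Leader FOC: 55 - 2q_U = 0, so q_U = 55/2.
Then q_F = (104 - 2·(55/2))/4 = 49/4.
Price P = 121 - 2·(159/4) = 83/2.
Forge's profit: (83/2 - 17)·(49/4) = 300.1250.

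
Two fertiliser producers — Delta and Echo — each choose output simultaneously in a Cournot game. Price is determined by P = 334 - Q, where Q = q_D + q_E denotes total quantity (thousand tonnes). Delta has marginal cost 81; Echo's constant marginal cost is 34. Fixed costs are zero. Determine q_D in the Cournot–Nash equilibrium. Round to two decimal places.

Delta's profit: π_D = (334 - Q)q_D - (81q_D). Setting ∂π_D/∂q_D = 0: 253 - 2q_D - (q_E) = 0.
Echo's profit: π_E = (334 - Q)q_E - (34q_E). Setting ∂π_E/∂q_E = 0: 300 - 2q_E - (q_D) = 0.
Rearranging gives the reaction functions q_D = (253 - q_E)/2 and q_E = (300 - q_D)/2.
Solving the pair: q_D = 206/3, q_E = 347/3.

68.67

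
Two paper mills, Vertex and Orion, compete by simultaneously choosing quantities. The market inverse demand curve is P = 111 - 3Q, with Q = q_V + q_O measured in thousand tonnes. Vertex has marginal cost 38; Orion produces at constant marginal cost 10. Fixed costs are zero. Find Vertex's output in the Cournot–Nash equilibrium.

5

Vertex's profit: π_V = (111 - 3Q)q_V - (38q_V). Setting ∂π_V/∂q_V = 0: 73 - 6q_V - 3(q_O) = 0.
Orion's first-order condition: 101 - 6q_O - 3(q_V) = 0.
So q_V = (73 - 3q_O)/6 and q_O = (101 - 3q_V)/6.
Substituting one into the other gives q_V = 5 and q_O = 43/3.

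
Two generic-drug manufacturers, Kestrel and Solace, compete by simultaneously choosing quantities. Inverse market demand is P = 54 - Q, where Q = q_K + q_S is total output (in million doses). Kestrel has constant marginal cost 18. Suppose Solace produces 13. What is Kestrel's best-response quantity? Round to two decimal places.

11.50

With the rival's output fixed at 13, Kestrel's profit is π_K = (54 - 13 - q_K)q_K - (18q_K) = (41 - q_K)q_K - (18q_K).
∂π_K/∂q_K = 23 - 2q_K = 0, so q_K = 23/2.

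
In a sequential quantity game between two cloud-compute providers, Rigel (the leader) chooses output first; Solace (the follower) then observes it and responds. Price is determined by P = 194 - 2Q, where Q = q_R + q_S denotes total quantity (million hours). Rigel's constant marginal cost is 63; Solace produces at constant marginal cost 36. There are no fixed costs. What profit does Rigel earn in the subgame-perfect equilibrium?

676

Solve by backward induction. Given q_R, the follower Solace maximises π_S = (194 - 2q_R - 2q_S)q_S - 36q_S.
∂π_S/∂q_S = 158 - 2q_R - 4q_S = 0 gives the reaction function q_S = (158 - 2q_R)/4.
The leader anticipates this reaction. Substituting into P = 194 - 2Q gives P = 115 - q_R, so π_R = (115 - q_R)q_R - 63q_R.
Leader FOC: 52 - 2q_R = 0, so q_R = 26.
Then q_S = (158 - 2·26)/4 = 53/2.
Price P = 194 - 2·(105/2) = 89.
Rigel's profit: (89 - 63)·26 = 676.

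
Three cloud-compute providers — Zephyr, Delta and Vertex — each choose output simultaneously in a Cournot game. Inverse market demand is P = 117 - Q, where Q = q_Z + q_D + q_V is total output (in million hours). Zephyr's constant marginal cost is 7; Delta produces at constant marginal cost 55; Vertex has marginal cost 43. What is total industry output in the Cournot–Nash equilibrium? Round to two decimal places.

Zephyr's profit: π_Z = (117 - Q)q_Z - (7q_Z). Setting ∂π_Z/∂q_Z = 0: 110 - 2q_Z - (q_D + q_V) = 0.
Delta's first-order condition: 62 - 2q_D - (q_Z + q_V) = 0.
Vertex's first-order condition: 74 - 2q_V - (q_Z + q_D) = 0.
Summing all 3 equations gives 246 − 4Q = 0, hence Q = 123/2.
Back-substituting: q_Z = (110 − 123/2) = 97/2, q_D = (62 − 123/2) = 1/2, q_V = (74 − 123/2) = 25/2.
Total output Q = 97/2 + 1/2 + 25/2 = 123/2.

61.50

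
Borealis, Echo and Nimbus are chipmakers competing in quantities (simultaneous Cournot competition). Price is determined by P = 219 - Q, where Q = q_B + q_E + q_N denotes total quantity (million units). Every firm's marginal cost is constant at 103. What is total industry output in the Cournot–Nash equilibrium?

A representative firm's profit is π_i = q_i(219 - Q) - 103q_i.
First-order condition (treating rivals' output as given): 116 - 2q_i - Σ_{j≠i} q_j = 0.
With identical firms every q_j equals q_i, so Σ_{j≠i} q_j = 2q_i and 116 = 4q_i, giving q_i = 29.
Total output Q = 29 + 29 + 29 = 87.

87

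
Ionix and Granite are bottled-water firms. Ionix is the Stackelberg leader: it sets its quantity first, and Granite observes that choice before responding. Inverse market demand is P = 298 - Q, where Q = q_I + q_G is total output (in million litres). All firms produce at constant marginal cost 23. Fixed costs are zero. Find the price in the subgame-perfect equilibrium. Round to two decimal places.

91.75

The follower Granite best-responds to any q_I: π_G = (298 - Q)q_G - 23q_G.
Setting the follower's marginal profit to zero, 275 - q_I - 2q_G = 0, i.e. q_G = (275 - q_I)/2.
Ionix substitutes q_G(q_I) into its own profit: π_I = q_I(298 - q_I - (275 - q_I)/2) - 23q_I = (321/2 - (1/2)q_I)q_I - 23q_I.
The leader's first-order condition 275/2 - q_I = 0 yields q_I = 275/2.
Then q_G = (275 - 275/2)/2 = 275/4.
Total output Q = 825/4, so price P = 298 - 825/4 = 367/4.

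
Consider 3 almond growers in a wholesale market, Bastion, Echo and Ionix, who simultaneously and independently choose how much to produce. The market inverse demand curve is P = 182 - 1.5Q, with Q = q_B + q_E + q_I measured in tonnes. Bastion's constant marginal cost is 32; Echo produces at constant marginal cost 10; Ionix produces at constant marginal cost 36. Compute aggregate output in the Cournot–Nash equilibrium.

78

Bastion's profit: π_B = (182 - 1.5Q)q_B - (32q_B). Setting ∂π_B/∂q_B = 0: 150 - 3q_B - (3/2)(q_E + q_I) = 0.
Echo's first-order condition: 172 - 3q_E - (3/2)(q_B + q_I) = 0.
Ionix's first-order condition: 146 - 3q_I - (3/2)(q_B + q_E) = 0.
Summing all 3 equations gives 468 − 6Q = 0, hence Q = 78.
Back-substituting: q_B = (150 − 117)/(3/2) = 22, q_E = (172 − 117)/(3/2) = 110/3, q_I = (146 − 117)/(3/2) = 58/3.
Total output Q = 22 + 110/3 + 58/3 = 78.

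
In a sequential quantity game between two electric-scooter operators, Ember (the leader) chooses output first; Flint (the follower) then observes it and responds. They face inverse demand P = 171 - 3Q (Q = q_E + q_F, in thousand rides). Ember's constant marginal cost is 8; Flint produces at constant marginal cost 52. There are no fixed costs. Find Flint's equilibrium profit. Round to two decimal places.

20.02

Solve by backward induction. Given q_E, the follower Flint maximises π_F = (171 - 3q_E - 3q_F)q_F - 52q_F.
Follower FOC: 119 - 3q_E - 6q_F = 0, so q_F(q_E) = (119 - 3q_E)/6.
The leader anticipates this reaction. Substituting into P = 171 - 3Q gives P = 223/2 - (3/2)q_E, so π_E = (223/2 - (3/2)q_E)q_E - 8q_E.
The leader's first-order condition 207/2 - 3q_E = 0 yields q_E = 69/2.
Then q_F = (119 - 3·(69/2))/6 = 31/12.
Price P = 171 - 3·(445/12) = 239/4.
Flint's profit: (239/4 - 52)·(31/12) = 961/48.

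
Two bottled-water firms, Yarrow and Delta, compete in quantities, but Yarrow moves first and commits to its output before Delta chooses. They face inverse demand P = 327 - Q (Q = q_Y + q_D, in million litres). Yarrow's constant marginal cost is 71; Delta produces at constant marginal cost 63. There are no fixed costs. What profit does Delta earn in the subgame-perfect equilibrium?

Solve by backward induction. Given q_Y, the follower Delta maximises π_D = (327 - q_Y - q_D)q_D - 63q_D.
∂π_D/∂q_D = 264 - q_Y - 2q_D = 0 gives the reaction function q_D = (264 - q_Y)/2.
Yarrow substitutes q_D(q_Y) into its own profit: π_Y = q_Y(327 - q_Y - (264 - q_Y)/2) - 71q_Y = (195 - (1/2)q_Y)q_Y - 71q_Y.
Leader FOC: 124 - q_Y = 0, so q_Y = 124.
Then q_D = (264 - 124)/2 = 70.
Price P = 327 - 194 = 133.
Delta's profit: (133 - 63)·70 = 4900.

4900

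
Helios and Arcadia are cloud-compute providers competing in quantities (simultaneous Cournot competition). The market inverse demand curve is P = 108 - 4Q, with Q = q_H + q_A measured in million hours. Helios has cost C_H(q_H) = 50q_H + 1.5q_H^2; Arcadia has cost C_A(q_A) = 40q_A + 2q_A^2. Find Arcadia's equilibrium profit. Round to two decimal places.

Helios's profit: π_H = (108 - 4Q)q_H - (50q_H + (3/2)q_H²). Setting ∂π_H/∂q_H = 0: 58 - 11q_H - 4(q_A) = 0.
Arcadia's profit: π_A = (108 - 4Q)q_A - (40q_A + 2q_A²). Setting ∂π_A/∂q_A = 0: 68 - 12q_A - 4(q_H) = 0.
So q_H = (58 - 4q_A)/11 and q_A = (68 - 4q_H)/12.
Solving the pair: q_H = 106/29, q_A = 129/29.
Price P = 108 - 4·(235/29) = 75.5862.
Arcadia's profit: 75.5862·(129/29) - 40·(129/29) - 2(129/29)² = 118.7229.

118.72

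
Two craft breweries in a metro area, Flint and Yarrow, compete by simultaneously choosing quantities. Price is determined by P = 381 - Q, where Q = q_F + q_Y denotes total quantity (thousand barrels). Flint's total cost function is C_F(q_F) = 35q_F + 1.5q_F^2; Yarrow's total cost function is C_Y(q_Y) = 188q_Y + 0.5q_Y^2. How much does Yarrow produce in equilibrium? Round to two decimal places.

Flint's profit: π_F = (381 - Q)q_F - (35q_F + (3/2)q_F²). Setting ∂π_F/∂q_F = 0: 346 - 5q_F - (q_Y) = 0.
Yarrow's profit: π_Y = (381 - Q)q_Y - (188q_Y + (1/2)q_Y²). Setting ∂π_Y/∂q_Y = 0: 193 - 3q_Y - (q_F) = 0.
Best responses: q_F = (346 - q_Y)/5, q_Y = (193 - q_F)/3.
Substituting one into the other gives q_F = 845/14 and q_Y = 619/14.

44.21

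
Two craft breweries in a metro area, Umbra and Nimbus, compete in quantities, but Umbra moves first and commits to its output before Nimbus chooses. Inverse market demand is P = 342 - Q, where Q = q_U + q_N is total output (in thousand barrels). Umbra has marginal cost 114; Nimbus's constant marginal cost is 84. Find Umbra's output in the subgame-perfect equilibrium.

99

The follower Nimbus best-responds to any q_U: π_N = (342 - Q)q_N - 84q_N.
Follower FOC: 258 - q_U - 2q_N = 0, so q_N(q_U) = (258 - q_U)/2.
The leader anticipates this reaction. Substituting into P = 342 - Q gives P = 213 - (1/2)q_U, so π_U = (213 - (1/2)q_U)q_U - 114q_U.
The leader's first-order condition 99 - q_U = 0 yields q_U = 99.
Then q_N = (258 - 99)/2 = 159/2.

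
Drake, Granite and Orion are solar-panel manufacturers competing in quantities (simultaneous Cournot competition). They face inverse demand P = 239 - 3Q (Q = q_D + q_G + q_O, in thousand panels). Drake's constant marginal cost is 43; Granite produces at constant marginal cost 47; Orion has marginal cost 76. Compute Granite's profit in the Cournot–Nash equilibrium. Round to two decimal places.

Drake's profit: π_D = (239 - 3Q)q_D - (43q_D). Setting ∂π_D/∂q_D = 0: 196 - 6q_D - 3(q_G + q_O) = 0.
Granite's profit: π_G = (239 - 3Q)q_G - (47q_G). Setting ∂π_G/∂q_G = 0: 192 - 6q_G - 3(q_D + q_O) = 0.
Orion's first-order condition: 163 - 6q_O - 3(q_D + q_G) = 0.
Adding the 3 first-order conditions: 551 − 12Q = 0, so Q = 551/12.
Back-substituting: q_D = (196 − 551/4)/3 = 233/12, q_G = (192 − 551/4)/3 = 217/12, q_O = (163 − 551/4)/3 = 101/12.
Price P = 239 - 3·(551/12) = 405/4.
Granite's profit: (405/4 - 47)·(217/12) = 981.0208.

981.02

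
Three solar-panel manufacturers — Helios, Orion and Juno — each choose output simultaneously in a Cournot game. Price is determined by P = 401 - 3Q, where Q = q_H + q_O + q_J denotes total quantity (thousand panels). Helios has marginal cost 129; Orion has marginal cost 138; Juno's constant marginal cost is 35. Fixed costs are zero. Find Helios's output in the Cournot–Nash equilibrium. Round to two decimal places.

15.58

Helios's profit: π_H = (401 - 3Q)q_H - (129q_H). Setting ∂π_H/∂q_H = 0: 272 - 6q_H - 3(q_O + q_J) = 0.
Orion's profit: π_O = (401 - 3Q)q_O - (138q_O). Setting ∂π_O/∂q_O = 0: 263 - 6q_O - 3(q_H + q_J) = 0.
Juno's profit: π_J = (401 - 3Q)q_J - (35q_J). Setting ∂π_J/∂q_J = 0: 366 - 6q_J - 3(q_H + q_O) = 0.
Adding the 3 first-order conditions: 901 − 12Q = 0, so Q = 901/12.
Back-substituting: q_H = (272 − 901/4)/3 = 187/12, q_O = (263 − 901/4)/3 = 151/12, q_J = (366 − 901/4)/3 = 563/12.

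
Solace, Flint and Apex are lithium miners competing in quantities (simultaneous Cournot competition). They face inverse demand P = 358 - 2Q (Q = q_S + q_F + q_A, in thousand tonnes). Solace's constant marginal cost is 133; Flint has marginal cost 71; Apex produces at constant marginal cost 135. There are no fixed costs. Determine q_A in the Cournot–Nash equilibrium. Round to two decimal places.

19.63

Solace's profit: π_S = (358 - 2Q)q_S - (133q_S). Setting ∂π_S/∂q_S = 0: 225 - 4q_S - 2(q_F + q_A) = 0.
Flint's profit: π_F = (358 - 2Q)q_F - (71q_F). Setting ∂π_F/∂q_F = 0: 287 - 4q_F - 2(q_S + q_A) = 0.
Apex's first-order condition: 223 - 4q_A - 2(q_S + q_F) = 0.
Adding the 3 first-order conditions: 735 − 8Q = 0, so Q = 735/8.
Back-substituting: q_S = (225 − 735/4)/2 = 165/8, q_F = (287 − 735/4)/2 = 413/8, q_A = (223 − 735/4)/2 = 157/8.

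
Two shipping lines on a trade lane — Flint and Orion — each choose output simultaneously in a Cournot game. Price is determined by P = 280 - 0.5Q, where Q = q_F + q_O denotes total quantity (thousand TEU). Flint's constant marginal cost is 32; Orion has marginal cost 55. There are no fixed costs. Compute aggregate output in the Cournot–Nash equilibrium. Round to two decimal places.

Flint's profit: π_F = (280 - 0.5Q)q_F - (32q_F). Setting ∂π_F/∂q_F = 0: 248 - q_F - (1/2)(q_O) = 0.
Orion's first-order condition: 225 - q_O - (1/2)(q_F) = 0.
Best responses: q_F = (248 - (1/2)q_O), q_O = (225 - (1/2)q_F).
Solving the pair: q_F = 542/3, q_O = 404/3.
Total output Q = 542/3 + 404/3 = 946/3.

315.33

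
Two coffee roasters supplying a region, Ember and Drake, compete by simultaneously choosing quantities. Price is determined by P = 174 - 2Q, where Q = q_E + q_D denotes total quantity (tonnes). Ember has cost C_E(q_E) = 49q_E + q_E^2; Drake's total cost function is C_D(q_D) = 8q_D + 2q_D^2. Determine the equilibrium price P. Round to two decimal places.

109.73

Ember's profit: π_E = (174 - 2Q)q_E - (49q_E + q_E²). Setting ∂π_E/∂q_E = 0: 125 - 6q_E - 2(q_D) = 0.
Drake's profit: π_D = (174 - 2Q)q_D - (8q_D + 2q_D²). Setting ∂π_D/∂q_D = 0: 166 - 8q_D - 2(q_E) = 0.
Rearranging gives the reaction functions q_E = (125 - 2q_D)/6 and q_D = (166 - 2q_E)/8.
Substituting one into the other gives q_E = 167/11 and q_D = 373/22.
Total output Q = 707/22, so price P = 174 - 2·(707/22) = 1207/11.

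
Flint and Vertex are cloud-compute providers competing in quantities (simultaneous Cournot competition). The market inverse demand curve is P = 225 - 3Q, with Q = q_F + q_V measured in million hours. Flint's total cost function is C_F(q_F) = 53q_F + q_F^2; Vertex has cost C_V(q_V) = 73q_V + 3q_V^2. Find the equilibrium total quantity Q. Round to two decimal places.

26.53

Flint's profit: π_F = (225 - 3Q)q_F - (53q_F + q_F²). Setting ∂π_F/∂q_F = 0: 172 - 8q_F - 3(q_V) = 0.
Vertex's first-order condition: 152 - 12q_V - 3(q_F) = 0.
Best responses: q_F = (172 - 3q_V)/8, q_V = (152 - 3q_F)/12.
Substituting one into the other gives q_F = 536/29 and q_V = 700/87.
Total output Q = 536/29 + 700/87 = 26.5287.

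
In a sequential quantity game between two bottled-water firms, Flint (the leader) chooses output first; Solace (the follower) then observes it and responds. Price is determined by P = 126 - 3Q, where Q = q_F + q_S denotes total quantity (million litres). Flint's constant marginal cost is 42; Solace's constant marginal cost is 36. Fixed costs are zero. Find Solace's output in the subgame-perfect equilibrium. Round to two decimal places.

Solve by backward induction. Given q_F, the follower Solace maximises π_S = (126 - 3q_F - 3q_S)q_S - 36q_S.
Setting the follower's marginal profit to zero, 90 - 3q_F - 6q_S = 0, i.e. q_S = (90 - 3q_F)/6.
Flint substitutes q_S(q_F) into its own profit: π_F = q_F(126 - 3q_F - (90 - 3q_F)/2) - 42q_F = (81 - (3/2)q_F)q_F - 42q_F.
Leader FOC: 39 - 3q_F = 0, so q_F = 13.
Then q_S = (90 - 3·13)/6 = 17/2.

8.50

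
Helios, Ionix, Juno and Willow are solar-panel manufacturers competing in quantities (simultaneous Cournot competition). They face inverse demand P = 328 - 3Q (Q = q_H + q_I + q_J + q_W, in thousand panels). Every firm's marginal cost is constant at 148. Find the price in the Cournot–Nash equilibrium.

A representative firm's profit is π_i = q_i(328 - 3Q) - 148q_i.
First-order condition (treating rivals' output as given): 180 - 6q_i - 3·Σ_{j≠i} q_j = 0.
With identical firms every q_j equals q_i, so Σ_{j≠i} q_j = 3q_i and 180 = 15q_i, giving q_i = 12.
Total output Q = 48, so price P = 328 - 3·48 = 184.

184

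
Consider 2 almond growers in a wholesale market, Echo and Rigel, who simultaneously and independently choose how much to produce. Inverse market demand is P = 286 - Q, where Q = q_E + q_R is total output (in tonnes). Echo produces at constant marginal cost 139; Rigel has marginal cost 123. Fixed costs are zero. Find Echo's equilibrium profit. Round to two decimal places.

Echo's profit: π_E = (286 - Q)q_E - (139q_E). Setting ∂π_E/∂q_E = 0: 147 - 2q_E - (q_R) = 0.
Rigel's profit: π_R = (286 - Q)q_R - (123q_R). Setting ∂π_R/∂q_R = 0: 163 - 2q_R - (q_E) = 0.
Best responses: q_E = (147 - q_R)/2, q_R = (163 - q_E)/2.
Solving the pair: q_E = 131/3, q_R = 179/3.
Price P = 286 - 310/3 = 548/3.
Echo's profit: (548/3 - 139)·(131/3) = 1906.7778.

1906.78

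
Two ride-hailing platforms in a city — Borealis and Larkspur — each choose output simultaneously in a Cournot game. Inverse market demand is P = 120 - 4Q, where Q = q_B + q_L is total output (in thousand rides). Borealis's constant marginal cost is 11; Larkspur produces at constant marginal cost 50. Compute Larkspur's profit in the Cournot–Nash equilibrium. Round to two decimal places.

Borealis's profit: π_B = (120 - 4Q)q_B - (11q_B). Setting ∂π_B/∂q_B = 0: 109 - 8q_B - 4(q_L) = 0.
Larkspur's first-order condition: 70 - 8q_L - 4(q_B) = 0.
Rearranging gives the reaction functions q_B = (109 - 4q_L)/8 and q_L = (70 - 4q_B)/8.
Solving the pair: q_B = 37/3, q_L = 31/12.
Price P = 120 - 4·(179/12) = 181/3.
Larkspur's profit: (181/3 - 50)·(31/12) = 961/36.

26.69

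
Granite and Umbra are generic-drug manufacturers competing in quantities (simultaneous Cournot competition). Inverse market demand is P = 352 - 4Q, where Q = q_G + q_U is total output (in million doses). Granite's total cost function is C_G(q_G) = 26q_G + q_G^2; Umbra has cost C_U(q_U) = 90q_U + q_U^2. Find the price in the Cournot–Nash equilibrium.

Granite's profit: π_G = (352 - 4Q)q_G - (26q_G + q_G²). Setting ∂π_G/∂q_G = 0: 326 - 10q_G - 4(q_U) = 0.
Umbra's profit: π_U = (352 - 4Q)q_U - (90q_U + q_U²). Setting ∂π_U/∂q_U = 0: 262 - 10q_U - 4(q_G) = 0.
Best responses: q_G = (326 - 4q_U)/10, q_U = (262 - 4q_G)/10.
Solving the pair: q_G = 79/3, q_U = 47/3.
Total output Q = 42, so price P = 352 - 4·42 = 184.

184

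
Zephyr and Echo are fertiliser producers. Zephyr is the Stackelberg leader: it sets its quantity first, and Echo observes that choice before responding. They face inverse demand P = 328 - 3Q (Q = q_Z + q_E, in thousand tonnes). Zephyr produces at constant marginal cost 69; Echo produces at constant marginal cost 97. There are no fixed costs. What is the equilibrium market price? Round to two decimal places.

Solve by backward induction. Given q_Z, the follower Echo maximises π_E = (328 - 3q_Z - 3q_E)q_E - 97q_E.
Setting the follower's marginal profit to zero, 231 - 3q_Z - 6q_E = 0, i.e. q_E = (231 - 3q_Z)/6.
Zephyr substitutes q_E(q_Z) into its own profit: π_Z = q_Z(328 - 3q_Z - (231 - 3q_Z)/2) - 69q_Z = (425/2 - (3/2)q_Z)q_Z - 69q_Z.
Leader FOC: 287/2 - 3q_Z = 0, so q_Z = 287/6.
Then q_E = (231 - 3·(287/6))/6 = 175/12.
Total output Q = 749/12, so price P = 328 - 3·(749/12) = 563/4.

140.75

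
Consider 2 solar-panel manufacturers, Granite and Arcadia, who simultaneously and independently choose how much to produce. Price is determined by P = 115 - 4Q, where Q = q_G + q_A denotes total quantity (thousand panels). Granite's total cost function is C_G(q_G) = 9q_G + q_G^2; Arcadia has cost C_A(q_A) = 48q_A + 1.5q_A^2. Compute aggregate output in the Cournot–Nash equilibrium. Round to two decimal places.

Granite's profit: π_G = (115 - 4Q)q_G - (9q_G + q_G²). Setting ∂π_G/∂q_G = 0: 106 - 10q_G - 4(q_A) = 0.
Arcadia's profit: π_A = (115 - 4Q)q_A - (48q_A + (3/2)q_A²). Setting ∂π_A/∂q_A = 0: 67 - 11q_A - 4(q_G) = 0.
Best responses: q_G = (106 - 4q_A)/10, q_A = (67 - 4q_G)/11.
Solving the pair: q_G = 449/47, q_A = 123/47.
Total output Q = 449/47 + 123/47 = 572/47.

12.17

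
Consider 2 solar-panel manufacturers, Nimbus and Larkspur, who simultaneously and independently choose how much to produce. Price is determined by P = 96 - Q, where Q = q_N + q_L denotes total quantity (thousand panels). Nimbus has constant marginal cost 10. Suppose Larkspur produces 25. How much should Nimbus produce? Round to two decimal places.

30.50

With the rival's output fixed at 25, Nimbus's profit is π_N = (96 - 25 - q_N)q_N - (10q_N) = (71 - q_N)q_N - (10q_N).
∂π_N/∂q_N = 61 - 2q_N = 0, so q_N = 61/2.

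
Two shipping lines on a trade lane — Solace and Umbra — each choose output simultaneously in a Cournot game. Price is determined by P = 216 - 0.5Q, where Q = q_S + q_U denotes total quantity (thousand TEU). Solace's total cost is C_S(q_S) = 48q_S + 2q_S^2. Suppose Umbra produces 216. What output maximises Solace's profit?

12

With the rival's output fixed at 216, Solace's profit is π_S = (216 - (1/2)·216 - (1/2)q_S)q_S - (48q_S + 2q_S²) = (108 - (1/2)q_S)q_S - (48q_S + 2q_S²).
∂π_S/∂q_S = 60 - 5q_S = 0, so q_S = 12.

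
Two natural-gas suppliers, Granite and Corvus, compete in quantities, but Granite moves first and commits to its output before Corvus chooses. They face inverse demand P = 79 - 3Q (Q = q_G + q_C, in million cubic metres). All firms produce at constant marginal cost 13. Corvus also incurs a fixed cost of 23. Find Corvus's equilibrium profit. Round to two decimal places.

67.75

Solve by backward induction. Given q_G, the follower Corvus maximises π_C = (79 - 3q_G - 3q_C)q_C - 13q_C.
∂π_C/∂q_C = 66 - 3q_G - 6q_C = 0 gives the reaction function q_C = (66 - 3q_G)/6.
Granite substitutes q_C(q_G) into its own profit: π_G = q_G(79 - 3q_G - (66 - 3q_G)/2) - 13q_G = (46 - (3/2)q_G)q_G - 13q_G.
Leader FOC: 33 - 3q_G = 0, so q_G = 11.
Then q_C = (66 - 3·11)/6 = 11/2.
Price P = 79 - 3·(33/2) = 59/2.
Corvus's profit: (59/2 - 13)·(11/2) - 23 = 271/4.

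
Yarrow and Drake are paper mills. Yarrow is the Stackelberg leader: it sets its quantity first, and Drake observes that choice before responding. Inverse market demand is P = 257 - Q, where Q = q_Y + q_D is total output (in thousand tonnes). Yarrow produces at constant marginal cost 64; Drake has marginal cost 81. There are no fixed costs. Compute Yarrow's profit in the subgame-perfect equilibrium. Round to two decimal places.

Solve by backward induction. Given q_Y, the follower Drake maximises π_D = (257 - q_Y - q_D)q_D - 81q_D.
∂π_D/∂q_D = 176 - q_Y - 2q_D = 0 gives the reaction function q_D = (176 - q_Y)/2.
Yarrow substitutes q_D(q_Y) into its own profit: π_Y = q_Y(257 - q_Y - (176 - q_Y)/2) - 64q_Y = (169 - (1/2)q_Y)q_Y - 64q_Y.
The leader's first-order condition 105 - q_Y = 0 yields q_Y = 105.
Then q_D = (176 - 105)/2 = 71/2.
Price P = 257 - 281/2 = 233/2.
Yarrow's profit: (233/2 - 64)·105 = 5512.5000.

5512.50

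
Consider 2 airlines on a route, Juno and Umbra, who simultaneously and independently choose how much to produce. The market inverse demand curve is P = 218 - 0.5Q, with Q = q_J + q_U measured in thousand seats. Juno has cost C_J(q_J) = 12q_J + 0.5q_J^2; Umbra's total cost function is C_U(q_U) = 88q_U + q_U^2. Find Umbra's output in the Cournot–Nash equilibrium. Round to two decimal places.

27.30

Juno's profit: π_J = (218 - 0.5Q)q_J - (12q_J + (1/2)q_J²). Setting ∂π_J/∂q_J = 0: 206 - 2q_J - (1/2)(q_U) = 0.
Umbra's profit: π_U = (218 - 0.5Q)q_U - (88q_U + q_U²). Setting ∂π_U/∂q_U = 0: 130 - 3q_U - (1/2)(q_J) = 0.
Rearranging gives the reaction functions q_J = (206 - (1/2)q_U)/2 and q_U = (130 - (1/2)q_J)/3.
Solving the pair: q_J = 96.1739, q_U = 628/23.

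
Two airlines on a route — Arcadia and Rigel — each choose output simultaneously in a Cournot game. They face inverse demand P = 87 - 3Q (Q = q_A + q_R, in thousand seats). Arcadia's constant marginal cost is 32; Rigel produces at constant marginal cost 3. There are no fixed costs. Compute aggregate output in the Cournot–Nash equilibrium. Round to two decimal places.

15.44

Arcadia's profit: π_A = (87 - 3Q)q_A - (32q_A). Setting ∂π_A/∂q_A = 0: 55 - 6q_A - 3(q_R) = 0.
Rigel's profit: π_R = (87 - 3Q)q_R - (3q_R). Setting ∂π_R/∂q_R = 0: 84 - 6q_R - 3(q_A) = 0.
So q_A = (55 - 3q_R)/6 and q_R = (84 - 3q_A)/6.
Substituting one into the other gives q_A = 26/9 and q_R = 113/9.
Total output Q = 26/9 + 113/9 = 139/9.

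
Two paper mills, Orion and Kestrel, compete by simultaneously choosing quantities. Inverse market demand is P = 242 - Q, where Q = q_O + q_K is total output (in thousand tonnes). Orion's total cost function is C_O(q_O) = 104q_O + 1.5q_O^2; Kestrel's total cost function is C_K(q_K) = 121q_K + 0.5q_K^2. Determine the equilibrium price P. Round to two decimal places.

187.71

Orion's profit: π_O = (242 - Q)q_O - (104q_O + (3/2)q_O²). Setting ∂π_O/∂q_O = 0: 138 - 5q_O - (q_K) = 0.
Kestrel's first-order condition: 121 - 3q_K - (q_O) = 0.
Best responses: q_O = (138 - q_K)/5, q_K = (121 - q_O)/3.
Substituting one into the other gives q_O = 293/14 and q_K = 467/14.
Total output Q = 380/7, so price P = 242 - 380/7 = 1314/7.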